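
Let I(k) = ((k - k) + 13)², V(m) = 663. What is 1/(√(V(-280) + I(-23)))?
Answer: √13/104 ≈ 0.034669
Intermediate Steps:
I(k) = 169 (I(k) = (0 + 13)² = 13² = 169)
1/(√(V(-280) + I(-23))) = 1/(√(663 + 169)) = 1/(√832) = 1/(8*√13) = √13/104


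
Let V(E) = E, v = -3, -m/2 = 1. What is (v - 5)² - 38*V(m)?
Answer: 140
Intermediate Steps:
m = -2 (m = -2*1 = -2)
(v - 5)² - 38*V(m) = (-3 - 5)² - 38*(-2) = (-8)² + 76 = 64 + 76 = 140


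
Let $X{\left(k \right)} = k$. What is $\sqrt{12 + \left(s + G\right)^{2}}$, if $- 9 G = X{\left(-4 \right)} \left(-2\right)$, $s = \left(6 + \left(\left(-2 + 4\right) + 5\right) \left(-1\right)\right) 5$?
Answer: $\frac{\sqrt{3781}}{9} \approx 6.8322$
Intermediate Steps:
$s = -5$ ($s = \left(6 + \left(2 + 5\right) \left(-1\right)\right) 5 = \left(6 + 7 \left(-1\right)\right) 5 = \left(6 - 7\right) 5 = \left(-1\right) 5 = -5$)
$G = - \frac{8}{9}$ ($G = - \frac{\left(-4\right) \left(-2\right)}{9} = \left(- \frac{1}{9}\right) 8 = - \frac{8}{9} \approx -0.88889$)
$\sqrt{12 + \left(s + G\right)^{2}} = \sqrt{12 + \left(-5 - \frac{8}{9}\right)^{2}} = \sqrt{12 + \left(- \frac{53}{9}\right)^{2}} = \sqrt{12 + \frac{2809}{81}} = \sqrt{\frac{3781}{81}} = \frac{\sqrt{3781}}{9}$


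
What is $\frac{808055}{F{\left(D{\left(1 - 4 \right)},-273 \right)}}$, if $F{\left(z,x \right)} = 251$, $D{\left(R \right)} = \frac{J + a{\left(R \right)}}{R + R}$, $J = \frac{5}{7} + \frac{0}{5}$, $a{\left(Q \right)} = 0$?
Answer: $\frac{808055}{251} \approx 3219.3$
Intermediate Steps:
$J = \frac{5}{7}$ ($J = 5 \cdot \frac{1}{7} + 0 \cdot \frac{1}{5} = \frac{5}{7} + 0 = \frac{5}{7} \approx 0.71429$)
$D{\left(R \right)} = \frac{5}{14 R}$ ($D{\left(R \right)} = \frac{\frac{5}{7} + 0}{R + R} = \frac{5}{7 \cdot 2 R} = \frac{5 \frac{1}{2 R}}{7} = \frac{5}{14 R}$)
$\frac{808055}{F{\left(D{\left(1 - 4 \right)},-273 \right)}} = \frac{808055}{251}$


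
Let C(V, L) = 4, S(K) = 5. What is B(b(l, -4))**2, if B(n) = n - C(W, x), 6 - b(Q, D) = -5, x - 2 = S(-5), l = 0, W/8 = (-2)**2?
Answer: 49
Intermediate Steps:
W = 32 (W = 8*(-2)**2 = 8*4 = 32)
x = 7 (x = 2 + 5 = 7)
b(Q, D) = 11 (b(Q, D) = 6 - 1*(-5) = 6 + 5 = 11)
B(n) = -4 + n (B(n) = n - 1*4 = n - 4 = -4 + n)
B(b(l, -4))**2 = (-4 + 11)**2 = 7**2 = 49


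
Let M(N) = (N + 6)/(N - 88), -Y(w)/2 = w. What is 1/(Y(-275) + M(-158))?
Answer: 123/67726 ≈ 0.0018161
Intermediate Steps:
Y(w) = -2*w
M(N) = (6 + N)/(-88 + N)
1/(Y(-275) + M(-158)) = 1/(-2*(-275) + (6 - 158)/(-88 - 158)) = 1/(550 - 152/(-246)) = 1/(550 - 1/246*(-152)) = 1/(550 + 76/123) = 1/(67726/123) = 123/67726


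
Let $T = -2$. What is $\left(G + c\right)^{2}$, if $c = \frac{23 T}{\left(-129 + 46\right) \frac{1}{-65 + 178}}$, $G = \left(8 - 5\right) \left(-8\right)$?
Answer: $\frac{10278436}{6889} \approx 1492.0$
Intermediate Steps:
$G = -24$ ($G = 3 \left(-8\right) = -24$)
$c = \frac{5198}{83}$ ($c = \frac{23 \left(-2\right)}{\left(-129 + 46\right) \frac{1}{-65 + 178}} = - \frac{46}{\left(-83\right) \frac{1}{113}} = - \frac{46}{- \frac{83}{113}} = \left(-46\right) \left(- \frac{113}{83}\right) = \frac{5198}{83} \approx 62.627$)
$\left(G + c\right)^{2} = \left(-24 + \frac{5198}{83}\right)^{2} = \left(\frac{3206}{83}\right)^{2} = \frac{10278436}{6889}$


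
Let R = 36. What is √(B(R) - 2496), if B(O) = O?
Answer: 2*I*√615 ≈ 49.598*I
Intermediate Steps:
√(B(R) - 2496) = √(36 - 2496) = √(-2460) = 2*I*√615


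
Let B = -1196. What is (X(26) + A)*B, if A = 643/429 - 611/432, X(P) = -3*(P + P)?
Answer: 221532251/1188 ≈ 1.8648e+5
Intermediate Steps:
X(P) = -6*P
A = 5219/61776 (A = 643*(1/429) - 611*1/432 = 643/429 - 611/432 = 5219/61776 ≈ 0.084483)
(X(26) + A)*B = (-6*26 + 5219/61776)*(-1196) = (-156 + 5219/61776)*(-1196) = -9631837/61776*(-1196) = 221532251/1188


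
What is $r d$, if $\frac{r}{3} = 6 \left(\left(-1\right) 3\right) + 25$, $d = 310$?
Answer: $6510$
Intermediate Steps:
$r = 21$ ($r = 3 \left(6 \left(\left(-1\right) 3\right) + 25\right) = 3 \left(6 \left(-3\right) + 25\right) = 3 \left(-18 + 25\right) = 3 \cdot 7 = 21$)
$r d = 21 \cdot 310 = 6510$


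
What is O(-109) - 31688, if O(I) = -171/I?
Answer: -3453821/109 ≈ -31686.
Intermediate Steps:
O(-109) - 31688 = -171/(-109) - 31688 = -171*(-1/109) - 31688 = 171/109 - 31688 = -3453821/109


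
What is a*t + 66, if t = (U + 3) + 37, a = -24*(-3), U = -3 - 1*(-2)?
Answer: 2874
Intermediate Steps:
U = -1 (U = -3 + 2 = -1)
a = 72
t = 39 (t = (-1 + 3) + 37 = 2 + 37 = 39)
a*t + 66 = 72*39 + 66 = 2808 + 66 = 2874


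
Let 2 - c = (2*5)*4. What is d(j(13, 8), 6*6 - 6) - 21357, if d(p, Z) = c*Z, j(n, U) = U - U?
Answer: -22497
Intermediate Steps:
c = -38 (c = 2 - 2*5*4 = 2 - 10*4 = 2 - 1*40 = 2 - 40 = -38)
j(n, U) = 0
d(p, Z) = -38*Z
d(j(13, 8), 6*6 - 6) - 21357 = -38*(6*6 - 6) - 21357 = -38*(36 - 6) - 21357 = -38*30 - 21357 = -1140 - 21357 = -22497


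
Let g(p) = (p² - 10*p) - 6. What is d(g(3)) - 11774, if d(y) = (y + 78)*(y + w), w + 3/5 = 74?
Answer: -47038/5 ≈ -9407.6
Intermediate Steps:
w = 367/5 (w = -⅗ + 74 = 367/5 ≈ 73.400)
g(p) = -6 + p² - 10*p
d(y) = (78 + y)*(367/5 + y) (d(y) = (y + 78)*(y + 367/5) = (78 + y)*(367/5 + y))
d(g(3)) - 11774 = (28626/5 + (-6 + 3² - 10*3)² + 757*(-6 + 3² - 10*3)/5) - 11774 = (28626/5 + (-6 + 9 - 30)² + 757*(-6 + 9 - 30)/5) - 11774 = (28626/5 + (-27)² + (757/5)*(-27)) - 11774 = (28626/5 + 729 - 20439/5) - 11774 = 11832/5 - 11774 = -47038/5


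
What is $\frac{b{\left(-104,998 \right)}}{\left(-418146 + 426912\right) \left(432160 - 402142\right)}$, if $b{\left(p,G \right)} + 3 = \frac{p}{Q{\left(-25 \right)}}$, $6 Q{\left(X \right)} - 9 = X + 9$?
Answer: $\frac{67}{204662724} \approx 3.2737 \cdot 10^{-7}$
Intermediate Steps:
$Q{\left(X \right)} = 3 + \frac{X}{6}$ ($Q{\left(X \right)} = \frac{3}{2} + \frac{X + 9}{6} = \frac{3}{2} + \frac{9 + X}{6} = \frac{3}{2} + \left(\frac{3}{2} + \frac{X}{6}\right) = 3 + \frac{X}{6}$)
$b{\left(p,G \right)} = -3 - \frac{6 p}{7}$ ($b{\left(p,G \right)} = -3 + \frac{p}{3 + \frac{1}{6} \left(-25\right)} = -3 + \frac{p}{3 - \frac{25}{6}} = -3 + \frac{p}{- \frac{7}{6}} = -3 + p \left(- \frac{6}{7}\right) = -3 - \frac{6 p}{7}$)
$\frac{b{\left(-104,998 \right)}}{\left(-418146 + 426912\right) \left(432160 - 402142\right)} = \frac{-3 - - \frac{624}{7}}{\left(-418146 + 426912\right) \left(432160 - 402142\right)} = \frac{-3 + \frac{624}{7}}{8766 \cdot 30018} = \frac{603}{7 \cdot 263137788} = \frac{603}{7} \cdot \frac{1}{263137788} = \frac{67}{204662724}$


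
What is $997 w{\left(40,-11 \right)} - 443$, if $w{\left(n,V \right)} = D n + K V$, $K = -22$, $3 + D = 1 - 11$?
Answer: $-277609$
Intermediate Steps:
$D = -13$ ($D = -3 + \left(1 - 11\right) = -3 - 10 = -13$)
$w{\left(n,V \right)} = - 22 V - 13 n$ ($w{\left(n,V \right)} = - 13 n - 22 V = - 22 V - 13 n$)
$997 w{\left(40,-11 \right)} - 443 = 997 \left(\left(-22\right) \left(-11\right) - 520\right) - 443 = 997 \left(242 - 520\right) - 443 = 997 \left(-278\right) - 443 = -277166 - 443 = -277609$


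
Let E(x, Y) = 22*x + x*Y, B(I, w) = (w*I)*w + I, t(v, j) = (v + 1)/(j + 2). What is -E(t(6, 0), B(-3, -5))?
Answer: 196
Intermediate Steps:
t(v, j) = (1 + v)/(2 + j)
B(I, w) = I + I*w² (B(I, w) = (I*w)*w + I = I*w² + I = I + I*w²)
E(x, Y) = 22*x + Y*x
-E(t(6, 0), B(-3, -5)) = -(1 + 6)/(2 + 0)*(22 - 3*(1 + (-5)²)) = -7/2*(22 - 3*(1 + 25)) = -(½)*7*(22 - 3*26) = -7*(22 - 78)/2 = -7*(-56)/2 = -1*(-196) = 196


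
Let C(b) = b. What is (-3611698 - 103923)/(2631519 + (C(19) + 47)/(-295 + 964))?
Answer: -828583483/586828759 ≈ -1.4120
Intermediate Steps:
(-3611698 - 103923)/(2631519 + (C(19) + 47)/(-295 + 964)) = (-3611698 - 103923)/(2631519 + (19 + 47)/(-295 + 964)) = -3715621/(2631519 + 66/669) = -3715621/(2631519 + 66*(1/669)) = -3715621/(2631519 + 22/223) = -3715621/586828759/223 = -3715621*223/586828759 = -828583483/586828759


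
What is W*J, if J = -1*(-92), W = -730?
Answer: -67160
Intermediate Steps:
J = 92
W*J = -730*92 = -67160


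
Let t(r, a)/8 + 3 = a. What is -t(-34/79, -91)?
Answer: 752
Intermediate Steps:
t(r, a) = -24 + 8*a
-t(-34/79, -91) = -(-24 + 8*(-91)) = -(-24 - 728) = -1*(-752) = 752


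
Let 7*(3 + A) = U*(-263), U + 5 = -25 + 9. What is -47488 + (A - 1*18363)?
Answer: -65065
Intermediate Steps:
U = -21 (U = -5 + (-25 + 9) = -5 - 16 = -21)
A = 786 (A = -3 + (-21*(-263))/7 = -3 + (⅐)*5523 = -3 + 789 = 786)
-47488 + (A - 1*18363) = -47488 + (786 - 1*18363) = -47488 + (786 - 18363) = -47488 - 17577 = -65065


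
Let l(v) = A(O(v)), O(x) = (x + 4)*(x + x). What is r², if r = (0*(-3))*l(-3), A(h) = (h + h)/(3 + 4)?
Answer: 0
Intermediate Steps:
O(x) = 2*x*(4 + x) (O(x) = (4 + x)*(2*x) = 2*x*(4 + x))
A(h) = 2*h/7 (A(h) = (2*h)/7 = (2*h)*(⅐) = 2*h/7)
l(v) = 4*v*(4 + v)/7 (l(v) = 2*(2*v*(4 + v))/7 = 4*v*(4 + v)/7)
r = 0 (r = (0*(-3))*((4/7)*(-3)*(4 - 3)) = 0*((4/7)*(-3)*1) = 0*(-12/7) = 0)
r² = 0² = 0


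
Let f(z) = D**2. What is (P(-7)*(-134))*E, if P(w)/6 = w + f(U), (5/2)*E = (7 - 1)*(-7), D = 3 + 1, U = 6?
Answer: 607824/5 ≈ 1.2156e+5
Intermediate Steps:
D = 4
f(z) = 16 (f(z) = 4**2 = 16)
E = -84/5 (E = 2*((7 - 1)*(-7))/5 = 2*(6*(-7))/5 = (2/5)*(-42) = -84/5 ≈ -16.800)
P(w) = 96 + 6*w (P(w) = 6*(w + 16) = 6*(16 + w) = 96 + 6*w)
(P(-7)*(-134))*E = ((96 + 6*(-7))*(-134))*(-84/5) = ((96 - 42)*(-134))*(-84/5) = (54*(-134))*(-84/5) = -7236*(-84/5) = 607824/5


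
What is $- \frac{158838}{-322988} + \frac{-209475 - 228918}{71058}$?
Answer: $- \frac{5429540320}{956286721} \approx -5.6777$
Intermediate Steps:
$- \frac{158838}{-322988} + \frac{-209475 - 228918}{71058} = \left(-158838\right) \left(- \frac{1}{322988}\right) + \left(-209475 - 228918\right) \frac{1}{71058} = \frac{79419}{161494} - \frac{146131}{23686} = - \frac{5429540320}{956286721}$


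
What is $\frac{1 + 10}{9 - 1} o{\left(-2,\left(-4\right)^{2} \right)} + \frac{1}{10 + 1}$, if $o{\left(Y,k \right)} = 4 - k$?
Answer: $- \frac{361}{22} \approx -16.409$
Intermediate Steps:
$\frac{1 + 10}{9 - 1} o{\left(-2,\left(-4\right)^{2} \right)} + \frac{1}{10 + 1} = \frac{1 + 10}{9 - 1} \left(4 - \left(-4\right)^{2}\right) + \frac{1}{10 + 1} = \frac{11}{8} \left(4 - 16\right) + \frac{1}{11} = 11 \cdot \frac{1}{8} \left(4 - 16\right) + \frac{1}{11} = \frac{11}{8} \left(-12\right) + \frac{1}{11} = - \frac{33}{2} + \frac{1}{11} = - \frac{361}{22}$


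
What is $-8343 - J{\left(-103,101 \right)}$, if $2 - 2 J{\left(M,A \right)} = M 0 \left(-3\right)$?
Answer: $-8344$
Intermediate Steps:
$J{\left(M,A \right)} = 1$ ($J{\left(M,A \right)} = 1 - \frac{M 0 \left(-3\right)}{2} = 1 - \frac{0 \left(-3\right)}{2} = 1 - 0 = 1 + 0 = 1$)
$-8343 - J{\left(-103,101 \right)} = -8343 - 1 = -8344$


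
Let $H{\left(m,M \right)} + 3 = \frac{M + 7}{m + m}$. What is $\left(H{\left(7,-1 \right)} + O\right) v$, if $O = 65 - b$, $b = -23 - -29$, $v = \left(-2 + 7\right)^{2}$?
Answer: $\frac{9875}{7} \approx 1410.7$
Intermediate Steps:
$v = 25$ ($v = 5^{2} = 25$)
$b = 6$ ($b = -23 + 29 = 6$)
$H{\left(m,M \right)} = -3 + \frac{7 + M}{2 m}$ ($H{\left(m,M \right)} = -3 + \frac{M + 7}{m + m} = -3 + \frac{7 + M}{2 m}$)
$O = 59$ ($O = 65 - 6 = 59$)
$\left(H{\left(7,-1 \right)} + O\right) v = \left(\frac{7 - 1 - 42}{2 \cdot 7} + 59\right) 25 = \left(\frac{1}{2} \cdot \frac{1}{7} \left(7 - 1 - 42\right) + 59\right) 25 = \left(\frac{1}{2} \cdot \frac{1}{7} \left(-36\right) + 59\right) 25 = \left(- \frac{18}{7} + 59\right) 25 = \frac{395}{7} \cdot 25 = \frac{9875}{7}$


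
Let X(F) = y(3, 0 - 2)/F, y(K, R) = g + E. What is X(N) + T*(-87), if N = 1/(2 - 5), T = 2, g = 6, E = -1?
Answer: -189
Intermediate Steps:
N = -⅓ (N = 1/(-3) = -⅓ ≈ -0.33333)
y(K, R) = 5 (y(K, R) = 6 - 1 = 5)
X(F) = 5/F
X(N) + T*(-87) = 5/(-⅓) + 2*(-87) = 5*(-3) - 174 = -15 - 174 = -189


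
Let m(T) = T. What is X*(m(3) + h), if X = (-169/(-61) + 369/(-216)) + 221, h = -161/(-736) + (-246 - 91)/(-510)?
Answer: 10291659043/11946240 ≈ 861.50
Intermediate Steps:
h = 7177/8160 (h = -161*(-1/736) - 337*(-1/510) = 7/32 + 337/510 = 7177/8160 ≈ 0.87953)
X = 325099/1464 (X = (-169*(-1/61) + 369*(-1/216)) + 221 = (169/61 - 41/24) + 221 = 1555/1464 + 221 = 325099/1464 ≈ 222.06)
X*(m(3) + h) = 325099*(3 + 7177/8160)/1464 = (325099/1464)*(31657/8160) = 10291659043/11946240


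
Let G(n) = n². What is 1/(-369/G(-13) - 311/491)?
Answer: -82979/233738 ≈ -0.35501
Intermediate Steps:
1/(-369/G(-13) - 311/491) = 1/(-369/((-13)²) - 311/491) = 1/(-369/169 - 311*1/491) = 1/(-369*1/169 - 311/491) = 1/(-369/169 - 311/491) = 1/(-233738/82979) = -82979/233738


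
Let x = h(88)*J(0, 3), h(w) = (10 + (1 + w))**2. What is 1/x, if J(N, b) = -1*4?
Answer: -1/39204 ≈ -2.5508e-5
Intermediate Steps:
J(N, b) = -4
h(w) = (11 + w)**2
x = -39204 (x = (11 + 88)**2*(-4) = 99**2*(-4) = 9801*(-4) = -39204)
1/x = 1/(-39204) = -1/39204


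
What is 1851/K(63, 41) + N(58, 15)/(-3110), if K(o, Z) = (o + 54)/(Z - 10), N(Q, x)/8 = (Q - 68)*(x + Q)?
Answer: 5971273/12129 ≈ 492.31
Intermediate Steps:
N(Q, x) = 8*(-68 + Q)*(Q + x) (N(Q, x) = 8*((Q - 68)*(x + Q)) = 8*((-68 + Q)*(Q + x)) = 8*(-68 + Q)*(Q + x))
K(o, Z) = (54 + o)/(-10 + Z)
1851/K(63, 41) + N(58, 15)/(-3110) = 1851/(((54 + 63)/(-10 + 41))) + (-544*58 - 544*15 + 8*58² + 8*58*15)/(-3110) = 1851/((117/31)) + (-31552 - 8160 + 8*3364 + 6960)*(-1/3110) = 1851/(((1/31)*117)) + (-31552 - 8160 + 26912 + 6960)*(-1/3110) = 1851/(117/31) - 5840*(-1/3110) = 1851*(31/117) + 584/311 = 19127/39 + 584/311 = 5971273/12129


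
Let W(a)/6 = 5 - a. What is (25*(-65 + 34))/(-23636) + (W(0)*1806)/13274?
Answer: 645442915/156872132 ≈ 4.1145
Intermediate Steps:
W(a) = 30 - 6*a (W(a) = 6*(5 - a) = 30 - 6*a)
(25*(-65 + 34))/(-23636) + (W(0)*1806)/13274 = (25*(-65 + 34))/(-23636) + ((30 - 6*0)*1806)/13274 = (25*(-31))*(-1/23636) + ((30 + 0)*1806)*(1/13274) = -775*(-1/23636) + (30*1806)*(1/13274) = 775/23636 + 54180*(1/13274) = 775/23636 + 27090/6637 = 645442915/156872132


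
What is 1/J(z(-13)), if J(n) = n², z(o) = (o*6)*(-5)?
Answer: 1/152100 ≈ 6.5746e-6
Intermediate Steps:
z(o) = -30*o (z(o) = (6*o)*(-5) = -30*o)
1/J(z(-13)) = 1/((-30*(-13))²) = 1/(390²) = 1/152100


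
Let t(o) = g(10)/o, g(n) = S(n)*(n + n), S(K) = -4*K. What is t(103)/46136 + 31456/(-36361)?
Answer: -18688531556/21598470361 ≈ -0.86527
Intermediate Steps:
g(n) = -8*n**2 (g(n) = (-4*n)*(n + n) = (-4*n)*(2*n) = -8*n**2)
t(o) = -800/o (t(o) = (-8*10**2)/o = (-8*100)/o = -800/o)
t(103)/46136 + 31456/(-36361) = -800/103/46136 + 31456/(-36361) = -800*1/103*(1/46136) + 31456*(-1/36361) = -800/103*1/46136 - 31456/36361 = -100/594001 - 31456/36361 = -18688531556/21598470361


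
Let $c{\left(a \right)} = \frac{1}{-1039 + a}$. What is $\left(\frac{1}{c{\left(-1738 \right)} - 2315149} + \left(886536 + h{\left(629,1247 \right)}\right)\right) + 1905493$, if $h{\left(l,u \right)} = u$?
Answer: $\frac{17958442836360847}{6429168774} \approx 2.7933 \cdot 10^{6}$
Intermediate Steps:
$\left(\frac{1}{c{\left(-1738 \right)} - 2315149} + \left(886536 + h{\left(629,1247 \right)}\right)\right) + 1905493 = \left(\frac{1}{\frac{1}{-1039 - 1738} - 2315149} + \left(886536 + 1247\right)\right) + 1905493 = \left(\frac{1}{\frac{1}{-2777} - 2315149} + 887783\right) + 1905493 = \left(\frac{1}{- \frac{1}{2777} - 2315149} + 887783\right) + 1905493 = \left(\frac{1}{- \frac{6429168774}{2777}} + 887783\right) + 1905493 = \left(- \frac{2777}{6429168774} + 887783\right) + 1905493 = \frac{5707706741685265}{6429168774} + 1905493 = \frac{17958442836360847}{6429168774}$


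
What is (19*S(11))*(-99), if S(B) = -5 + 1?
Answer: 7524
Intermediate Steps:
S(B) = -4
(19*S(11))*(-99) = (19*(-4))*(-99) = -76*(-99) = 7524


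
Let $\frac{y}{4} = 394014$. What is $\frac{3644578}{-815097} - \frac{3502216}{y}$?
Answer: $- \frac{358279365805}{53526604893} \approx -6.6935$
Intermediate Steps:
$y = 1576056$ ($y = 4 \cdot 394014 = 1576056$)
$\frac{3644578}{-815097} - \frac{3502216}{y} = \frac{3644578}{-815097} - \frac{3502216}{1576056} = 3644578 \left(- \frac{1}{815097}\right) - \frac{437777}{197007} = - \frac{3644578}{815097} - \frac{437777}{197007} = - \frac{358279365805}{53526604893}$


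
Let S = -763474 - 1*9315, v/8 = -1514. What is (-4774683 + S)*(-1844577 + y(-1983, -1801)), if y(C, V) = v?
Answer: 10299930240208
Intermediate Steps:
v = -12112 (v = 8*(-1514) = -12112)
S = -772789 (S = -763474 - 9315 = -772789)
y(C, V) = -12112
(-4774683 + S)*(-1844577 + y(-1983, -1801)) = (-4774683 - 772789)*(-1844577 - 12112) = -5547472*(-1856689) = 10299930240208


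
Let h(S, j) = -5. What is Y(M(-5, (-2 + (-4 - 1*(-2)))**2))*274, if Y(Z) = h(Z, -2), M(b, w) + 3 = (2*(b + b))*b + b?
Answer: -1370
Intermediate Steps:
M(b, w) = -3 + b + 4*b**2 (M(b, w) = -3 + ((2*(b + b))*b + b) = -3 + ((2*(2*b))*b + b) = -3 + ((4*b)*b + b) = -3 + (4*b**2 + b) = -3 + (b + 4*b**2) = -3 + b + 4*b**2)
Y(Z) = -5
Y(M(-5, (-2 + (-4 - 1*(-2)))**2))*274 = -5*274 = -1370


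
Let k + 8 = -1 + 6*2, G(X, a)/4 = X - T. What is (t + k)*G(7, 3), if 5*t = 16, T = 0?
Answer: 868/5 ≈ 173.60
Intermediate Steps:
t = 16/5 (t = (⅕)*16 = 16/5 ≈ 3.2000)
G(X, a) = 4*X (G(X, a) = 4*(X - 1*0) = 4*(X + 0) = 4*X)
k = 3 (k = -8 + (-1 + 6*2) = -8 + (-1 + 12) = -8 + 11 = 3)
(t + k)*G(7, 3) = (16/5 + 3)*(4*7) = (31/5)*28 = 868/5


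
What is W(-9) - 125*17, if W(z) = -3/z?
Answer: -6374/3 ≈ -2124.7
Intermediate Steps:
W(-9) - 125*17 = -3/(-9) - 125*17 = -3*(-⅑) - 2125 = ⅓ - 2125 = -6374/3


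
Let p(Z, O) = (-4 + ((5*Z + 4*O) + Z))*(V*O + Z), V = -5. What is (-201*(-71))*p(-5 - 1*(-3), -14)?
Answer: -69870816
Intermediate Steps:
p(Z, O) = (Z - 5*O)*(-4 + 4*O + 6*Z) (p(Z, O) = (-4 + ((5*Z + 4*O) + Z))*(-5*O + Z) = (-4 + ((4*O + 5*Z) + Z))*(Z - 5*O) = (-4 + (4*O + 6*Z))*(Z - 5*O) = (-4 + 4*O + 6*Z)*(Z - 5*O) = (Z - 5*O)*(-4 + 4*O + 6*Z))
(-201*(-71))*p(-5 - 1*(-3), -14) = (-201*(-71))*(-20*(-14)² - 4*(-5 - 1*(-3)) + 6*(-5 - 1*(-3))² + 20*(-14) - 26*(-14)*(-5 - 1*(-3))) = 14271*(-20*196 - 4*(-5 + 3) + 6*(-5 + 3)² - 280 - 26*(-14)*(-5 + 3)) = 14271*(-3920 - 4*(-2) + 6*(-2)² - 280 - 26*(-14)*(-2)) = 14271*(-3920 + 8 + 6*4 - 280 - 728) = 14271*(-3920 + 8 + 24 - 280 - 728) = 14271*(-4896) = -69870816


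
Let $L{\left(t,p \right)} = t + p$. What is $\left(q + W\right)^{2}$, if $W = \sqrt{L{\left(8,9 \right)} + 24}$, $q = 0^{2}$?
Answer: $41$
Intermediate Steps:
$L{\left(t,p \right)} = p + t$
$q = 0$
$W = \sqrt{41}$ ($W = \sqrt{\left(9 + 8\right) + 24} = \sqrt{17 + 24} = \sqrt{41} \approx 6.4031$)
$\left(q + W\right)^{2} = \left(0 + \sqrt{41}\right)^{2} = \left(\sqrt{41}\right)^{2} = 41$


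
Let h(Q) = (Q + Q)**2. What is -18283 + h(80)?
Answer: 7317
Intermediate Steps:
h(Q) = 4*Q**2 (h(Q) = (2*Q)**2 = 4*Q**2)
-18283 + h(80) = -18283 + 4*80**2 = -18283 + 4*6400 = -18283 + 25600 = 7317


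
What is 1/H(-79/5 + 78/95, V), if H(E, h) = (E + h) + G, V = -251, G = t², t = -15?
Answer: -95/3893 ≈ -0.024403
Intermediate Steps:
G = 225 (G = (-15)² = 225)
H(E, h) = 225 + E + h (H(E, h) = (E + h) + 225 = 225 + E + h)
1/H(-79/5 + 78/95, V) = 1/(225 + (-79/5 + 78/95) - 251) = 1/(225 - 1423/95 - 251) = 1/(-3893/95) = -95/3893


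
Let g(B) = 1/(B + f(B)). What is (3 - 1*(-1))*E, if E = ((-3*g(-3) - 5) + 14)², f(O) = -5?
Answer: 5625/16 ≈ 351.56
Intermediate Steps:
g(B) = 1/(-5 + B) (g(B) = 1/(B - 5) = 1/(-5 + B))
E = 5625/64 (E = ((-3/(-5 - 3) - 5) + 14)² = ((-3/(-8) - 5) + 14)² = ((-3*(-⅛) - 5) + 14)² = ((3/8 - 5) + 14)² = (-37/8 + 14)² = (75/8)² = 5625/64 ≈ 87.891)
(3 - 1*(-1))*E = (3 - 1*(-1))*(5625/64) = (3 + 1)*(5625/64) = 4*(5625/64) = 5625/16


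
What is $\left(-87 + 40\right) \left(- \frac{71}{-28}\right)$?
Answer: $- \frac{3337}{28} \approx -119.18$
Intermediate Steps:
$\left(-87 + 40\right) \left(- \frac{71}{-28}\right) = - 47 \left(\left(-71\right) \left(- \frac{1}{28}\right)\right) = \left(-47\right) \frac{71}{28} = - \frac{3337}{28}$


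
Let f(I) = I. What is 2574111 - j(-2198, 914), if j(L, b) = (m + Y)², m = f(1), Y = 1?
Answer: 2574107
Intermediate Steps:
m = 1
j(L, b) = 4 (j(L, b) = (1 + 1)² = 2² = 4)
2574111 - j(-2198, 914) = 2574111 - 1*4 = 2574111 - 4 = 2574107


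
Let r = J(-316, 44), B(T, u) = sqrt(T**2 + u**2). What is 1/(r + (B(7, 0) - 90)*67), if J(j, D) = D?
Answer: -1/5517 ≈ -0.00018126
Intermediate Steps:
r = 44
1/(r + (B(7, 0) - 90)*67) = 1/(44 + (sqrt(7**2 + 0**2) - 90)*67) = 1/(44 + (sqrt(49 + 0) - 90)*67) = 1/(44 + (sqrt(49) - 90)*67) = 1/(44 + (7 - 90)*67) = 1/(44 - 83*67) = 1/(44 - 5561) = 1/(-5517) = -1/5517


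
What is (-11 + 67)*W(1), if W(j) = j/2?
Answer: 28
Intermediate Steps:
W(j) = j/2 (W(j) = j*(½) = j/2)
(-11 + 67)*W(1) = (-11 + 67)*((½)*1) = 56*(½) = 28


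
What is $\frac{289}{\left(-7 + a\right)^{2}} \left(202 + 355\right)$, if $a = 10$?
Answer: $\frac{160973}{9} \approx 17886.0$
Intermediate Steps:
$\frac{289}{\left(-7 + a\right)^{2}} \left(202 + 355\right) = \frac{289}{\left(-7 + 10\right)^{2}} \left(202 + 355\right) = \frac{289}{3^{2}} \cdot 557 = \frac{289}{9} \cdot 557 = \frac{160973}{9}$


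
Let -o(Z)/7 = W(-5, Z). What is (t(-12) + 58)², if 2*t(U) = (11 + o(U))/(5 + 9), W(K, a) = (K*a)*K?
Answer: 13950225/784 ≈ 17794.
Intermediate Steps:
W(K, a) = a*K²
o(Z) = -175*Z (o(Z) = -7*Z*(-5)² = -7*Z*25 = -175*Z)
t(U) = 11/28 - 25*U/4 (t(U) = ((11 - 175*U)/(5 + 9))/2 = ((11 - 175*U)/14)/2 = ((11 - 175*U)*(1/14))/2 = (11/14 - 25*U/2)/2 = 11/28 - 25*U/4)
(t(-12) + 58)² = ((11/28 - 25/4*(-12)) + 58)² = ((11/28 + 75) + 58)² = (2111/28 + 58)² = (3735/28)² = 13950225/784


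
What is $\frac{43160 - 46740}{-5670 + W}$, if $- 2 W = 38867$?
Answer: $\frac{7160}{50207} \approx 0.14261$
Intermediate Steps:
$W = - \frac{38867}{2}$ ($W = \left(- \frac{1}{2}\right) 38867 = - \frac{38867}{2} \approx -19434.0$)
$\frac{43160 - 46740}{-5670 + W} = \frac{43160 - 46740}{-5670 - \frac{38867}{2}} = - \frac{3580}{- \frac{50207}{2}} = \left(-3580\right) \left(- \frac{2}{50207}\right) = \frac{7160}{50207}$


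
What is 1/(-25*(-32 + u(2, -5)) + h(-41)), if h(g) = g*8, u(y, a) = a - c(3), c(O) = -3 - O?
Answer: 1/447 ≈ 0.0022371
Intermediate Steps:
u(y, a) = 6 + a (u(y, a) = a - (-3 - 1*3) = a - (-3 - 3) = a - 1*(-6) = a + 6 = 6 + a)
h(g) = 8*g
1/(-25*(-32 + u(2, -5)) + h(-41)) = 1/(-25*(-32 + (6 - 5)) + 8*(-41)) = 1/(-25*(-32 + 1) - 328) = 1/(-25*(-31) - 328) = 1/(775 - 328) = 1/447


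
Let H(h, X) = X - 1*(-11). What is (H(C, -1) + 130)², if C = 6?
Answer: 19600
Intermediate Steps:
H(h, X) = 11 + X (H(h, X) = X + 11 = 11 + X)
(H(C, -1) + 130)² = ((11 - 1) + 130)² = (10 + 130)² = 140² = 19600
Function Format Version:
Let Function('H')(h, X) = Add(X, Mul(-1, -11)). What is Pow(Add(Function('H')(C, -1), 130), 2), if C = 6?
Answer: 19600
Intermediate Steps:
Function('H')(h, X) = Add(11, X) (Function('H')(h, X) = Add(X, 11) = Add(11, X))
Pow(Add(Function('H')(C, -1), 130), 2) = Pow(Add(Add(11, -1), 130), 2) = Pow(Add(10, 130), 2) = Pow(140, 2) = 19600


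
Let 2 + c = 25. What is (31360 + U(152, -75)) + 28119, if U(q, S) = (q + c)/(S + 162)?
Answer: 5174848/87 ≈ 59481.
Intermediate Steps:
c = 23 (c = -2 + 25 = 23)
U(q, S) = (23 + q)/(162 + S) (U(q, S) = (q + 23)/(S + 162) = (23 + q)/(162 + S))
(31360 + U(152, -75)) + 28119 = (31360 + (23 + 152)/(162 - 75)) + 28119 = (31360 + 175/87) + 28119 = 2728495/87 + 28119 = 5174848/87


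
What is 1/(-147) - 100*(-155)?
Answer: 2278499/147 ≈ 15500.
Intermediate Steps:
1/(-147) - 100*(-155) = -1/147 + 15500 = 2278499/147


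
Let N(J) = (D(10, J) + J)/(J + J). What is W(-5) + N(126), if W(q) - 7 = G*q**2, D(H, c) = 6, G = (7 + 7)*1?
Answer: 7508/21 ≈ 357.52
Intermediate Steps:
G = 14 (G = 14*1 = 14)
N(J) = (6 + J)/(2*J) (N(J) = (6 + J)/(J + J) = (6 + J)/((2*J)) = (6 + J)*(1/(2*J)) = (6 + J)/(2*J))
W(q) = 7 + 14*q**2
W(-5) + N(126) = (7 + 14*(-5)**2) + (1/2)*(6 + 126)/126 = (7 + 14*25) + (1/2)*(1/126)*132 = (7 + 350) + 11/21 = 357 + 11/21 = 7508/21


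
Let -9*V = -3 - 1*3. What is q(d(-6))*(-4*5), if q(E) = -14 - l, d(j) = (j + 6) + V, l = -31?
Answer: -340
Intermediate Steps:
V = ⅔ (V = -(-3 - 1*3)/9 = -(-3 - 3)/9 = -⅑*(-6) = ⅔ ≈ 0.66667)
d(j) = 20/3 + j (d(j) = (j + 6) + ⅔ = (6 + j) + ⅔ = 20/3 + j)
q(E) = 17 (q(E) = -14 - 1*(-31) = -14 + 31 = 17)
q(d(-6))*(-4*5) = 17*(-4*5) = 17*(-20) = -340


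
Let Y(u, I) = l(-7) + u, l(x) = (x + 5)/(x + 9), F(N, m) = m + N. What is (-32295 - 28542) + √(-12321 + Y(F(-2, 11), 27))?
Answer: -60837 + I*√12313 ≈ -60837.0 + 110.96*I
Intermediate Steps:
F(N, m) = N + m
l(x) = (5 + x)/(9 + x)
Y(u, I) = -1 + u (Y(u, I) = (5 - 7)/(9 - 7) + u = -2/2 + u = (½)*(-2) + u = -1 + u)
(-32295 - 28542) + √(-12321 + Y(F(-2, 11), 27)) = (-32295 - 28542) + √(-12321 + (-1 + (-2 + 11))) = -60837 + √(-12321 + (-1 + 9)) = -60837 + √(-12321 + 8) = -60837 + √(-12313) = -60837 + I*√12313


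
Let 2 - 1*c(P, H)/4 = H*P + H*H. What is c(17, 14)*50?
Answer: -86400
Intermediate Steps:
c(P, H) = 8 - 4*H**2 - 4*H*P (c(P, H) = 8 - 4*(H*P + H*H) = 8 - 4*(H*P + H**2) = 8 - 4*(H**2 + H*P) = 8 + (-4*H**2 - 4*H*P) = 8 - 4*H**2 - 4*H*P)
c(17, 14)*50 = (8 - 4*14**2 - 4*14*17)*50 = (8 - 4*196 - 952)*50 = (8 - 784 - 952)*50 = -1728*50 = -86400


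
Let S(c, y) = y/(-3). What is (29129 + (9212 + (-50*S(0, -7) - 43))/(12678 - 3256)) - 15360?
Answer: 389221711/28266 ≈ 13770.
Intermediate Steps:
S(c, y) = -y/3 (S(c, y) = y*(-⅓) = -y/3)
(29129 + (9212 + (-50*S(0, -7) - 43))/(12678 - 3256)) - 15360 = (29129 + (9212 + (-(-50)*(-7)/3 - 43))/(12678 - 3256)) - 15360 = (29129 + (9212 + (-50*7/3 - 43))/9422) - 15360 = (29129 + (9212 + (-350/3 - 43))*(1/9422)) - 15360 = (29129 + (9212 - 479/3)*(1/9422)) - 15360 = (29129 + (27157/3)*(1/9422)) - 15360 = (29129 + 27157/28266) - 15360 = 823387471/28266 - 15360 = 389221711/28266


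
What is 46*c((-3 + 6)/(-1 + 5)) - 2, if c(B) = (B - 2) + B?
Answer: -25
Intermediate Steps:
c(B) = -2 + 2*B (c(B) = (-2 + B) + B = -2 + 2*B)
46*c((-3 + 6)/(-1 + 5)) - 2 = 46*(-2 + 2*((-3 + 6)/(-1 + 5))) - 2 = 46*(-2 + 2*(3/4)) - 2 = 46*(-2 + 3/2) - 2 = 46*(-1/2) - 2 = -23 - 2 = -25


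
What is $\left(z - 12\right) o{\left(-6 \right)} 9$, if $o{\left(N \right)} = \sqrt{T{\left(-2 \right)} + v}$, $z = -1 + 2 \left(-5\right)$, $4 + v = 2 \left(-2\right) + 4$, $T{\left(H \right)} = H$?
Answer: $- 207 i \sqrt{6} \approx - 507.04 i$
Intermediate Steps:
$v = -4$ ($v = -4 + \left(2 \left(-2\right) + 4\right) = -4 + \left(-4 + 4\right) = -4 + 0 = -4$)
$z = -11$ ($z = -1 - 10 = -11$)
$o{\left(N \right)} = i \sqrt{6}$ ($o{\left(N \right)} = \sqrt{-2 - 4} = \sqrt{-6} = i \sqrt{6}$)
$\left(z - 12\right) o{\left(-6 \right)} 9 = \left(-11 - 12\right) i \sqrt{6} \cdot 9 = - 23 i \sqrt{6} \cdot 9 = - 207 i \sqrt{6}$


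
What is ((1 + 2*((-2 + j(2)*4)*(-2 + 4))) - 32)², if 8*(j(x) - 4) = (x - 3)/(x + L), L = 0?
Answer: 576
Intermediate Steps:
j(x) = 4 + (-3 + x)/(8*x) (j(x) = 4 + ((x - 3)/(x + 0))/8 = 4 + ((-3 + x)/x)/8 = 4 + (-3 + x)/(8*x))
((1 + 2*((-2 + j(2)*4)*(-2 + 4))) - 32)² = ((1 + 2*((-2 + ((3/8)*(-1 + 11*2)/2)*4)*(-2 + 4))) - 32)² = ((1 + 2*((-2 + ((3/8)*(½)*(-1 + 22))*4)*2)) - 32)² = ((1 + 2*((-2 + ((3/8)*(½)*21)*4)*2)) - 32)² = ((1 + 2*((-2 + (63/16)*4)*2)) - 32)² = ((1 + 2*((-2 + 63/4)*2)) - 32)² = ((1 + 2*((55/4)*2)) - 32)² = ((1 + 2*(55/2)) - 32)² = ((1 + 55) - 32)² = (56 - 32)² = 24² = 576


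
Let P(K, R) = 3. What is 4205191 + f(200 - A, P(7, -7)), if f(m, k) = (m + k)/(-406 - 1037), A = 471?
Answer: 6068090881/1443 ≈ 4.2052e+6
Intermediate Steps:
f(m, k) = -k/1443 - m/1443 (f(m, k) = (k + m)/(-1443) = (k + m)*(-1/1443) = -k/1443 - m/1443)
4205191 + f(200 - A, P(7, -7)) = 4205191 + (-1/1443*3 - (200 - 1*471)/1443) = 4205191 + (-1/481 - (200 - 471)/1443) = 4205191 + (-1/481 - 1/1443*(-271)) = 4205191 + (-1/481 + 271/1443) = 4205191 + 268/1443 = 6068090881/1443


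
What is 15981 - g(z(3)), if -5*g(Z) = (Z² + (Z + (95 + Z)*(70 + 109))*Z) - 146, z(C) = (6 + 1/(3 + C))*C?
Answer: 365039/4 ≈ 91260.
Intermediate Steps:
z(C) = C*(6 + 1/(3 + C))
g(Z) = 146/5 - Z²/5 - Z*(17005 + 180*Z)/5 (g(Z) = -((Z² + (Z + (95 + Z)*(70 + 109))*Z) - 146)/5 = -((Z² + (Z + (95 + Z)*179)*Z) - 146)/5 = -((Z² + (Z + (17005 + 179*Z))*Z) - 146)/5 = -((Z² + (17005 + 180*Z)*Z) - 146)/5 = -((Z² + Z*(17005 + 180*Z)) - 146)/5 = -(-146 + Z² + Z*(17005 + 180*Z))/5 = 146/5 - Z²/5 - Z*(17005 + 180*Z)/5)
15981 - g(z(3)) = 15981 - (146/5 - 10203*(19 + 6*3)/(3 + 3) - 181*9*(19 + 6*3)²/(3 + 3)²/5) = 15981 - (146/5 - 10203*(19 + 18)/6 - 181*(19 + 18)²/4/5) = 15981 - (146/5 - 10203*37/6 - 181*(3*(⅙)*37)²/5) = 15981 - (146/5 - 3401*37/2 - 181*(37/2)²/5) = 15981 - (146/5 - 125837/2 - 181/5*1369/4) = 15981 - (146/5 - 125837/2 - 247789/20) = 15981 - 1*(-301115/4) = 15981 + 301115/4 = 365039/4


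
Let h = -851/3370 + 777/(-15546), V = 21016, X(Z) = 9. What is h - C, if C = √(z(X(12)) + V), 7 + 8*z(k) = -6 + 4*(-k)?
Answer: -1320678/4365835 - √336158/4 ≈ -145.25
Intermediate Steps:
z(k) = -13/8 - k/2 (z(k) = -7/8 + (-6 + 4*(-k))/8 = -7/8 + (-6 - 4*k)/8 = -7/8 + (-¾ - k/2) = -13/8 - k/2)
h = -1320678/4365835 (h = -851*1/3370 + 777*(-1/15546) = -851/3370 - 259/5182 = -1320678/4365835 ≈ -0.30250)
C = √336158/4 (C = √((-13/8 - ½*9) + 21016) = √((-13/8 - 9/2) + 21016) = √(-49/8 + 21016) = √(168079/8) = √336158/4 ≈ 144.95)
h - C = -1320678/4365835 - √336158/4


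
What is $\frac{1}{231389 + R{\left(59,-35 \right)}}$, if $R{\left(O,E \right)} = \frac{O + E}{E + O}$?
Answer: $\frac{1}{231390} \approx 4.3217 \cdot 10^{-6}$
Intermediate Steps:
$R{\left(O,E \right)} = 1$ ($R{\left(O,E \right)} = \frac{E + O}{E + O} = 1$)
$\frac{1}{231389 + R{\left(59,-35 \right)}} = \frac{1}{231389 + 1} = \frac{1}{231390}$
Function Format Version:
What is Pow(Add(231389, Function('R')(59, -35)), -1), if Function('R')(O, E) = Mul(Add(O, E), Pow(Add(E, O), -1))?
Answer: Rational(1, 231390) ≈ 4.3217e-6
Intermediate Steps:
Function('R')(O, E) = 1 (Function('R')(O, E) = Mul(Add(E, O), Pow(Add(E, O), -1)) = 1)
Pow(Add(231389, Function('R')(59, -35)), -1) = Pow(Add(231389, 1), -1) = Pow(231390, -1) = Rational(1, 231390)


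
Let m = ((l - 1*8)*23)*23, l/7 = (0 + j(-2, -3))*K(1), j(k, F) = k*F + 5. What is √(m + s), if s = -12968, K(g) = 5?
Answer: √186465 ≈ 431.82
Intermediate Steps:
j(k, F) = 5 + F*k (j(k, F) = F*k + 5 = 5 + F*k)
l = 385 (l = 7*((0 + (5 - 3*(-2)))*5) = 7*((0 + (5 + 6))*5) = 7*((0 + 11)*5) = 7*(11*5) = 7*55 = 385)
m = 199433 (m = ((385 - 1*8)*23)*23 = ((385 - 8)*23)*23 = (377*23)*23 = 8671*23 = 199433)
√(m + s) = √(199433 - 12968) = √186465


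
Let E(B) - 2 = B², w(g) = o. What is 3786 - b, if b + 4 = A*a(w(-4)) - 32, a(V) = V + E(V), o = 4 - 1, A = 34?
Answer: 3346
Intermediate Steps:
o = 3
w(g) = 3
E(B) = 2 + B²
a(V) = 2 + V + V² (a(V) = V + (2 + V²) = 2 + V + V²)
b = 440 (b = -4 + (34*(2 + 3 + 3²) - 32) = -4 + (34*(2 + 3 + 9) - 32) = -4 + (34*14 - 32) = -4 + (476 - 32) = -4 + 444 = 440)
3786 - b = 3786 - 1*440 = 3786 - 440 = 3346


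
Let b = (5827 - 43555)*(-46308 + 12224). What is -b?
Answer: -1285921152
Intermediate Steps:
b = 1285921152 (b = -37728*(-34084) = 1285921152)
-b = -1*1285921152 = -1285921152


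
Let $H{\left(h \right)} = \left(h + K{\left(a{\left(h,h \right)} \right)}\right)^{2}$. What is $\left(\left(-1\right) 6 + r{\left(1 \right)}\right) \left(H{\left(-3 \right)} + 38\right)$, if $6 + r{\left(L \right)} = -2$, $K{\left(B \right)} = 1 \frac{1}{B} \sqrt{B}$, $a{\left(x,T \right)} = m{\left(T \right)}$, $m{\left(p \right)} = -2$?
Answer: $-651 - 42 i \sqrt{2} \approx -651.0 - 59.397 i$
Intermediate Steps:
$a{\left(x,T \right)} = -2$
$K{\left(B \right)} = \frac{1}{\sqrt{B}}$ ($K{\left(B \right)} = \frac{\sqrt{B}}{B} = \frac{1}{\sqrt{B}}$)
$r{\left(L \right)} = -8$ ($r{\left(L \right)} = -6 - 2 = -8$)
$H{\left(h \right)} = \left(h - \frac{i \sqrt{2}}{2}\right)^{2}$ ($H{\left(h \right)} = \left(h + \frac{1}{\sqrt{-2}}\right)^{2} = \left(h - \frac{i \sqrt{2}}{2}\right)^{2}$)
$\left(\left(-1\right) 6 + r{\left(1 \right)}\right) \left(H{\left(-3 \right)} + 38\right) = \left(\left(-1\right) 6 - 8\right) \left(\frac{\left(2 \left(-3\right) - i \sqrt{2}\right)^{2}}{4} + 38\right) = \left(-6 - 8\right) \left(\frac{\left(-6 - i \sqrt{2}\right)^{2}}{4} + 38\right) = - 14 \left(38 + \frac{\left(-6 - i \sqrt{2}\right)^{2}}{4}\right) = -532 - \frac{7 \left(-6 - i \sqrt{2}\right)^{2}}{2}$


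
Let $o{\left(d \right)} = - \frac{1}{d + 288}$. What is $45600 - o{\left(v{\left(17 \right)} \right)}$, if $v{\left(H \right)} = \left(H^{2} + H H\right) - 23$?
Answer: $\frac{38440801}{843} \approx 45600.0$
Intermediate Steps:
$v{\left(H \right)} = -23 + 2 H^{2}$ ($v{\left(H \right)} = \left(H^{2} + H^{2}\right) - 23 = 2 H^{2} - 23 = -23 + 2 H^{2}$)
$o{\left(d \right)} = - \frac{1}{288 + d}$
$45600 - o{\left(v{\left(17 \right)} \right)} = 45600 - - \frac{1}{288 - \left(23 - 2 \cdot 17^{2}\right)} = 45600 - - \frac{1}{288 + \left(-23 + 2 \cdot 289\right)} = 45600 - - \frac{1}{288 + \left(-23 + 578\right)} = 45600 - - \frac{1}{288 + 555} = 45600 - - \frac{1}{843} = 45600 + \frac{1}{843} = \frac{38440801}{843}$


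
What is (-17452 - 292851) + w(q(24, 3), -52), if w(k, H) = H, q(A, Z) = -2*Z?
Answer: -310355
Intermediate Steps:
(-17452 - 292851) + w(q(24, 3), -52) = (-17452 - 292851) - 52 = -310303 - 52 = -310355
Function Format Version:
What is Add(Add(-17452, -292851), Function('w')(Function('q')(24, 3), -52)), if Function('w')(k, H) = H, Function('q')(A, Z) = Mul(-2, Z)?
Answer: -310355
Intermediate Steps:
Add(Add(-17452, -292851), Function('w')(Function('q')(24, 3), -52)) = Add(Add(-17452, -292851), -52) = Add(-310303, -52) = -310355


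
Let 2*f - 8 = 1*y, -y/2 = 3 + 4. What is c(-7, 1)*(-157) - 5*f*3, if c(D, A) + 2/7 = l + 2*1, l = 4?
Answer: -5965/7 ≈ -852.14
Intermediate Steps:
y = -14 (y = -2*(3 + 4) = -2*7 = -14)
f = -3 (f = 4 + (1*(-14))/2 = 4 + (½)*(-14) = 4 - 7 = -3)
c(D, A) = 40/7 (c(D, A) = -2/7 + (4 + 2*1) = -2/7 + (4 + 2) = -2/7 + 6 = 40/7)
c(-7, 1)*(-157) - 5*f*3 = (40/7)*(-157) - 5*(-3)*3 = -6280/7 + 15*3 = -6280/7 + 45 = -5965/7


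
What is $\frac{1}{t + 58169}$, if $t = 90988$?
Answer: $\frac{1}{149157} \approx 6.7043 \cdot 10^{-6}$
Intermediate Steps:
$\frac{1}{t + 58169} = \frac{1}{90988 + 58169} = \frac{1}{149157}$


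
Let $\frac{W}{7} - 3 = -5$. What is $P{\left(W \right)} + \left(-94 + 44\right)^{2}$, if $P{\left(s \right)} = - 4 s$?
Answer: $2556$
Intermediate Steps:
$W = -14$ ($W = 21 + 7 \left(-5\right) = 21 - 35 = -14$)
$P{\left(W \right)} + \left(-94 + 44\right)^{2} = \left(-4\right) \left(-14\right) + \left(-94 + 44\right)^{2} = 56 + \left(-50\right)^{2} = 56 + 2500 = 2556$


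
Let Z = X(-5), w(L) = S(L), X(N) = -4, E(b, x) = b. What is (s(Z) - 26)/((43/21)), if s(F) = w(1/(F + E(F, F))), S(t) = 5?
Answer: -441/43 ≈ -10.256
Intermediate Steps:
w(L) = 5
Z = -4
s(F) = 5
(s(Z) - 26)/((43/21)) = (5 - 26)/((43/21)) = -21/(43*(1/21)) = -21/43/21 = -21*21/43 = -441/43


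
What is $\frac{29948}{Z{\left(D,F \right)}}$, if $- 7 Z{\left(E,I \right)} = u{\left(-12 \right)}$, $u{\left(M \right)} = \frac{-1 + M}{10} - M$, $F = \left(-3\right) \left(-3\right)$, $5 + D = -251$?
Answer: $- \frac{2096360}{107} \approx -19592.0$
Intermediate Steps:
$D = -256$ ($D = -5 - 251 = -256$)
$F = 9$
$u{\left(M \right)} = - \frac{1}{10} - \frac{9 M}{10}$ ($u{\left(M \right)} = \left(-1 + M\right) \frac{1}{10} - M = \left(- \frac{1}{10} + \frac{M}{10}\right) - M = - \frac{1}{10} - \frac{9 M}{10}$)
$Z{\left(E,I \right)} = - \frac{107}{70}$ ($Z{\left(E,I \right)} = - \frac{- \frac{1}{10} - - \frac{54}{5}}{7} = - \frac{- \frac{1}{10} + \frac{54}{5}}{7} = \left(- \frac{1}{7}\right) \frac{107}{10} = - \frac{107}{70}$)
$\frac{29948}{Z{\left(D,F \right)}} = \frac{29948}{- \frac{107}{70}} = 29948 \left(- \frac{70}{107}\right) = - \frac{2096360}{107}$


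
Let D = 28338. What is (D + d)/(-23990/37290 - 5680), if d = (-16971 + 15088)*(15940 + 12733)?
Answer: 201227732409/21183119 ≈ 9499.4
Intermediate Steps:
d = -53991259 (d = -1883*28673 = -53991259)
(D + d)/(-23990/37290 - 5680) = (28338 - 53991259)/(-23990/37290 - 5680) = -53962921/(-23990*1/37290 - 5680) = -53962921/(-2399/3729 - 5680) = -53962921/(-21183119/3729) = -53962921*(-3729/21183119) = 201227732409/21183119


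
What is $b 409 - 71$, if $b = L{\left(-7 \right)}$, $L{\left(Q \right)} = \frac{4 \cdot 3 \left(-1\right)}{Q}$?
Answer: $\frac{4411}{7} \approx 630.14$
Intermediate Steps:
$L{\left(Q \right)} = - \frac{12}{Q}$ ($L{\left(Q \right)} = \frac{12 \left(-1\right)}{Q} = - \frac{12}{Q}$)
$b = \frac{12}{7}$ ($b = - \frac{12}{-7} = \left(-12\right) \left(- \frac{1}{7}\right) = \frac{12}{7} \approx 1.7143$)
$b 409 - 71 = \frac{12}{7} \cdot 409 - 71 = \frac{4908}{7} - 71 = \frac{4411}{7}$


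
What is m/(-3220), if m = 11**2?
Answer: -121/3220 ≈ -0.037578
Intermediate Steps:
m = 121
m/(-3220) = 121/(-3220) = 121*(-1/3220) = -121/3220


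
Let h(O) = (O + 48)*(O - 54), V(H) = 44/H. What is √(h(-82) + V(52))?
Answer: 7*√15951/13 ≈ 68.006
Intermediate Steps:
h(O) = (-54 + O)*(48 + O) (h(O) = (48 + O)*(-54 + O) = (-54 + O)*(48 + O))
√(h(-82) + V(52)) = √((-2592 + (-82)² - 6*(-82)) + 44/52) = √((-2592 + 6724 + 492) + 44*(1/52)) = √(4624 + 11/13) = √(60123/13) = 7*√15951/13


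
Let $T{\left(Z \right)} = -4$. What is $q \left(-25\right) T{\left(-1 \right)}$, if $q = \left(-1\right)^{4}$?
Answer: $100$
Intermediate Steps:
$q = 1$
$q \left(-25\right) T{\left(-1 \right)} = 1 \left(-25\right) \left(-4\right) = \left(-25\right) \left(-4\right) = 100$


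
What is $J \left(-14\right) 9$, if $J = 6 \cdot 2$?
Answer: $-1512$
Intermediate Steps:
$J = 12$
$J \left(-14\right) 9 = 12 \left(-14\right) 9 = \left(-168\right) 9 = -1512$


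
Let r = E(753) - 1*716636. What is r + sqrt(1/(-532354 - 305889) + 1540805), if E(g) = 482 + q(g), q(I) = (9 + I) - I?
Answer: -716145 + sqrt(22094870979038698)/119749 ≈ -7.1490e+5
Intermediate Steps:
q(I) = 9
E(g) = 491 (E(g) = 482 + 9 = 491)
r = -716145 (r = 491 - 1*716636 = 491 - 716636 = -716145)
r + sqrt(1/(-532354 - 305889) + 1540805) = -716145 + sqrt(1/(-532354 - 305889) + 1540805) = -716145 + sqrt(1/(-838243) + 1540805) = -716145 + sqrt(-1/838243 + 1540805) = -716145 + sqrt(1291569005614/838243) = -716145 + sqrt(22094870979038698)/119749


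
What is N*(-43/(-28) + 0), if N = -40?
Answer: -430/7 ≈ -61.429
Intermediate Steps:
N*(-43/(-28) + 0) = -40*(-43/(-28) + 0) = -40*(-43*(-1/28) + 0) = -40*(43/28 + 0) = -40*43/28 = -430/7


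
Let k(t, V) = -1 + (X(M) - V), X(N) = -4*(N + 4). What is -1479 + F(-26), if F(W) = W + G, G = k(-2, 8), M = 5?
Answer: -1550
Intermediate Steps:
X(N) = -16 - 4*N (X(N) = -4*(4 + N) = -16 - 4*N)
k(t, V) = -37 - V (k(t, V) = -1 + ((-16 - 4*5) - V) = -1 + ((-16 - 20) - V) = -1 + (-36 - V) = -37 - V)
G = -45 (G = -37 - 1*8 = -37 - 8 = -45)
F(W) = -45 + W (F(W) = W - 45 = -45 + W)
-1479 + F(-26) = -1479 + (-45 - 26) = -1479 - 71 = -1550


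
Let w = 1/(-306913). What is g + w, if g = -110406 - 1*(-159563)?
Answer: 15086922340/306913 ≈ 49157.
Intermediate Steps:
g = 49157 (g = -110406 + 159563 = 49157)
w = -1/306913 ≈ -3.2583e-6
g + w = 49157 - 1/306913 = 15086922340/306913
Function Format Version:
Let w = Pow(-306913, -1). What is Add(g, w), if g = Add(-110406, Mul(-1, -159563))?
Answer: Rational(15086922340, 306913) ≈ 49157.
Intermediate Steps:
g = 49157 (g = Add(-110406, 159563) = 49157)
w = Rational(-1, 306913) ≈ -3.2583e-6
Add(g, w) = Add(49157, Rational(-1, 306913)) = Rational(15086922340, 306913)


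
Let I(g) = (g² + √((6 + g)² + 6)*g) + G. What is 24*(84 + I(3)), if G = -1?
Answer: 2208 + 72*√87 ≈ 2879.6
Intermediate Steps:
I(g) = -1 + g² + g*√(6 + (6 + g)²) (I(g) = (g² + √((6 + g)² + 6)*g) - 1 = (g² + √(6 + (6 + g)²)*g) - 1 = (g² + g*√(6 + (6 + g)²)) - 1 = -1 + g² + g*√(6 + (6 + g)²))
24*(84 + I(3)) = 24*(84 + (-1 + 3² + 3*√(6 + (6 + 3)²))) = 24*(84 + (-1 + 9 + 3*√(6 + 9²))) = 24*(84 + (-1 + 9 + 3*√(6 + 81))) = 24*(84 + (-1 + 9 + 3*√87)) = 24*(84 + (8 + 3*√87)) = 24*(92 + 3*√87) = 2208 + 72*√87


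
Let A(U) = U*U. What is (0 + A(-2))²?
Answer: 16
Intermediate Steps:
A(U) = U²
(0 + A(-2))² = (0 + (-2)²)² = (0 + 4)² = 4² = 16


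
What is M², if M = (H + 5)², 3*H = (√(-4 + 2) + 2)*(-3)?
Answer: (3 - I*√2)⁴ ≈ -23.0 - 118.79*I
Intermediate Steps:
H = -2 - I*√2 (H = ((√(-4 + 2) + 2)*(-3))/3 = ((√(-2) + 2)*(-3))/3 = ((I*√2 + 2)*(-3))/3 = ((2 + I*√2)*(-3))/3 = (-6 - 3*I*√2)/3 = -2 - I*√2 ≈ -2.0 - 1.4142*I)
M = (3 - I*√2)² (M = ((-2 - I*√2) + 5)² = (3 - I*√2)² ≈ 7.0 - 8.4853*I)
M² = ((3 - I*√2)²)² = (3 - I*√2)⁴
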